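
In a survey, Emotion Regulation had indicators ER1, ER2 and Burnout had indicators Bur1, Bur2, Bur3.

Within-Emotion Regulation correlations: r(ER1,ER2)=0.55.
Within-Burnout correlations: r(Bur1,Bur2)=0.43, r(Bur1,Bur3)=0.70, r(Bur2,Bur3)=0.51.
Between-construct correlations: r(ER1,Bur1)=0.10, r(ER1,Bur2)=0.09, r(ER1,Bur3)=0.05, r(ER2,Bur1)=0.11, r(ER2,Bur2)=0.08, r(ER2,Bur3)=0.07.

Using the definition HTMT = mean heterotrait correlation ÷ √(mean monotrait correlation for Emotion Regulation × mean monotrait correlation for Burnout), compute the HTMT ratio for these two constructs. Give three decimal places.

Between-construct mean = 0.50/6 = 0.0833.
Mean within-ER = 0.55/1 = 0.5500; mean within-Bur = 1.64/3 = 0.5467.
Geometric mean = √(0.5500 × 0.5467) = 0.5483.
HTMT = 0.0833 / 0.5483 = 0.152.

0.152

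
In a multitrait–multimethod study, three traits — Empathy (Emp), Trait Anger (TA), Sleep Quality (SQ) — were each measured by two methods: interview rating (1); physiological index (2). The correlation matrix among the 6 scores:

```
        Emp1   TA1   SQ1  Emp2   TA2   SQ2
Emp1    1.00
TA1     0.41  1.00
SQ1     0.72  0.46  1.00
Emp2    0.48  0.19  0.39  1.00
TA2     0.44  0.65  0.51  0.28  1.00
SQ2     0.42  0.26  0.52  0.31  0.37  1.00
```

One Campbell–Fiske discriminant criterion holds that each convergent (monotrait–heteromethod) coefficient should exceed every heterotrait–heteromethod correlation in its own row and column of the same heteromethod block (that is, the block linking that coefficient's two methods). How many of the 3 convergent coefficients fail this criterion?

0

Convergent coefficients and their comparison sets:
Emp (methods 1·2): 0.48 vs {0.44, 0.19, 0.42, 0.39} → pass.
TA (methods 1·2): 0.65 vs {0.19, 0.44, 0.26, 0.51} → pass.
SQ (methods 1·2): 0.52 vs {0.39, 0.42, 0.51, 0.26} → pass.
0 of 3 fail.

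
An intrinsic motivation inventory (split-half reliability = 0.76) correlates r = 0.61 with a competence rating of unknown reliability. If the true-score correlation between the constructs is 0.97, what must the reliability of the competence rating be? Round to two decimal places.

r_true = r_obs / √(r_xx · r_yy) ⇒ 0.97 = 0.61 / √(0.76 · r_yy).
√(0.76 · r_yy) = 0.61 / 0.97 = 0.6289; 0.76 · r_yy = 0.3955; r_yy = 0.3955 / 0.76 ≈ 0.52.

0.52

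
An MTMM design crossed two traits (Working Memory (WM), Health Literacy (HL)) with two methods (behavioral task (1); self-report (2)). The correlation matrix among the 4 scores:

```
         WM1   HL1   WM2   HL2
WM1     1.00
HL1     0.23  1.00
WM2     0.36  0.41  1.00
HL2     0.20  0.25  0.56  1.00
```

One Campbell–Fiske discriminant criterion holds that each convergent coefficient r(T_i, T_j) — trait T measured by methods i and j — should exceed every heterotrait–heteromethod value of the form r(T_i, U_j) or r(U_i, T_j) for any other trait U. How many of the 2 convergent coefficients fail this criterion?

2

Convergent coefficients and their comparison sets:
WM (methods 1·2): 0.36 vs {0.20, 0.41} → fail.
HL (methods 1·2): 0.25 vs {0.41, 0.20} → fail.
2 of 2 fail.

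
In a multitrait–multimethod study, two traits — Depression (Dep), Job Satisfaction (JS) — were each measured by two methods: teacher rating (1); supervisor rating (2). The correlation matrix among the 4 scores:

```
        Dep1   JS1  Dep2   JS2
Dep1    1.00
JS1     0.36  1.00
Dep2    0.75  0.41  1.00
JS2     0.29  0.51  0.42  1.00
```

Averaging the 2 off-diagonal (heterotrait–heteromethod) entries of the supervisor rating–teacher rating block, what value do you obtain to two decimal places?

0.35

HTHM values (method 2 × method 1): 0.41, 0.29; mean = 0.70/2 = 0.35.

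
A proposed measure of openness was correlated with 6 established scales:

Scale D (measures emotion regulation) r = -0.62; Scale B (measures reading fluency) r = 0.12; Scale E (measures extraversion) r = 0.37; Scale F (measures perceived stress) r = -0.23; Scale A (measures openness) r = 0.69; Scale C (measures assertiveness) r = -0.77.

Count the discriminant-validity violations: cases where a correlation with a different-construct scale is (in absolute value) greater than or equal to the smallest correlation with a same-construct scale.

1

Convergent (same construct = openness): Scale A.
Smallest convergent = 0.69. Discriminant |r|: 0.62, 0.12, 0.37, 0.23, 0.77; count ≥ 0.69 → 1.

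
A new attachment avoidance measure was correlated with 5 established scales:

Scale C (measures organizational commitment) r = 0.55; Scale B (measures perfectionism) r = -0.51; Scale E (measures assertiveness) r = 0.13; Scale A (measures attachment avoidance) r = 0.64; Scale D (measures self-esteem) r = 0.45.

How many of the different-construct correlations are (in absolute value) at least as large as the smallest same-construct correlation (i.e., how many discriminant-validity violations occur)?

Convergent (same construct = attachment avoidance): Scale A.
Smallest convergent = 0.64. Discriminant |r|: 0.55, 0.51, 0.13, 0.45; count ≥ 0.64 → 0.

0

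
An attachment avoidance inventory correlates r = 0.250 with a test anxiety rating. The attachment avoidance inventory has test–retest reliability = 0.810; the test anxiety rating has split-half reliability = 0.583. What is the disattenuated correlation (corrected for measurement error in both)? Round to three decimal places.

r_true = r_obs / √(r_xx · r_yy) = 0.250 / √(0.810 × 0.583) = 0.250 / √0.472230 = 0.250 / 0.6872 ≈ 0.364.

0.364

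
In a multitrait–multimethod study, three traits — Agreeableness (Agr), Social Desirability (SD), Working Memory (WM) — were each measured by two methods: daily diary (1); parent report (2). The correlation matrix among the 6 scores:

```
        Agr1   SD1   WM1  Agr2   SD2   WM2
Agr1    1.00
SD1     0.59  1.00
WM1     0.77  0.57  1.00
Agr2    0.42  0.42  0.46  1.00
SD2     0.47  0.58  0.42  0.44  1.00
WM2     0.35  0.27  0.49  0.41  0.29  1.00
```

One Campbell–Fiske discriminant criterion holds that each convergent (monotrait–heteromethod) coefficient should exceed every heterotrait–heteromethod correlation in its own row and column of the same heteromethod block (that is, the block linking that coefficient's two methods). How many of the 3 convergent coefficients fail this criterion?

1

Convergent coefficients and their comparison sets:
Agr (methods 1·2): 0.42 vs {0.47, 0.42, 0.35, 0.46} → fail.
SD (methods 1·2): 0.58 vs {0.42, 0.47, 0.27, 0.42} → pass.
WM (methods 1·2): 0.49 vs {0.46, 0.35, 0.42, 0.27} → pass.
1 of 3 fail.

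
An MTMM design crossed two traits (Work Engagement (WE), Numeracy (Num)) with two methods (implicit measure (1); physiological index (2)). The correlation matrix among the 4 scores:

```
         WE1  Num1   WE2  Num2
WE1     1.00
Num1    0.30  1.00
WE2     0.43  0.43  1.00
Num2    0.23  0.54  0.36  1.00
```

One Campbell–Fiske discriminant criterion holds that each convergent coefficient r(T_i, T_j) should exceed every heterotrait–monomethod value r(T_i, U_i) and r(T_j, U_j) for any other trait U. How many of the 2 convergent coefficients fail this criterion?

0

Each convergent coefficient versus the relevant comparison correlations:
WE (methods 1·2): 0.43 vs {0.30, 0.36} → pass.
Num (methods 1·2): 0.54 vs {0.30, 0.36} → pass.
0 of 2 fail.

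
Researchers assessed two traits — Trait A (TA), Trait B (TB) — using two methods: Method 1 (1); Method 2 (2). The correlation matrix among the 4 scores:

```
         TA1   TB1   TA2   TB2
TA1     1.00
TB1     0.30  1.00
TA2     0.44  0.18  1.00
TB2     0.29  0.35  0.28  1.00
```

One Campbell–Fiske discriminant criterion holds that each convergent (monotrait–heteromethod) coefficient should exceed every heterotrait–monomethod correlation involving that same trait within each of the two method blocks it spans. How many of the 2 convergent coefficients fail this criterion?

Each convergent coefficient versus the relevant comparison correlations:
TA (methods 1·2): 0.44 vs {0.30, 0.28} → pass.
TB (methods 1·2): 0.35 vs {0.30, 0.28} → pass.
0 of 2 fail.

0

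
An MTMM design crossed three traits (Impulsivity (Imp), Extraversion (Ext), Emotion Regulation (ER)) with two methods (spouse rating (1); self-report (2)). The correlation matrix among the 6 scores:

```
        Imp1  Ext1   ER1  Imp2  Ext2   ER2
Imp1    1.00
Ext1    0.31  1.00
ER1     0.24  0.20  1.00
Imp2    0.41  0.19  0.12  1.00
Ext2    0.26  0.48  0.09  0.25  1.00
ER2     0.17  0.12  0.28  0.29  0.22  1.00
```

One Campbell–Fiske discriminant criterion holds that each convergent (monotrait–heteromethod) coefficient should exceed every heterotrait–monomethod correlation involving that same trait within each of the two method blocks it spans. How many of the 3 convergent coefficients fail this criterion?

1

Checking each validity diagonal entry against its comparison values:
Imp (methods 1·2): 0.41 vs {0.31, 0.25, 0.24, 0.29} → pass.
Ext (methods 1·2): 0.48 vs {0.31, 0.25, 0.20, 0.22} → pass.
ER (methods 1·2): 0.28 vs {0.24, 0.29, 0.20, 0.22} → fail.
1 of 3 fail.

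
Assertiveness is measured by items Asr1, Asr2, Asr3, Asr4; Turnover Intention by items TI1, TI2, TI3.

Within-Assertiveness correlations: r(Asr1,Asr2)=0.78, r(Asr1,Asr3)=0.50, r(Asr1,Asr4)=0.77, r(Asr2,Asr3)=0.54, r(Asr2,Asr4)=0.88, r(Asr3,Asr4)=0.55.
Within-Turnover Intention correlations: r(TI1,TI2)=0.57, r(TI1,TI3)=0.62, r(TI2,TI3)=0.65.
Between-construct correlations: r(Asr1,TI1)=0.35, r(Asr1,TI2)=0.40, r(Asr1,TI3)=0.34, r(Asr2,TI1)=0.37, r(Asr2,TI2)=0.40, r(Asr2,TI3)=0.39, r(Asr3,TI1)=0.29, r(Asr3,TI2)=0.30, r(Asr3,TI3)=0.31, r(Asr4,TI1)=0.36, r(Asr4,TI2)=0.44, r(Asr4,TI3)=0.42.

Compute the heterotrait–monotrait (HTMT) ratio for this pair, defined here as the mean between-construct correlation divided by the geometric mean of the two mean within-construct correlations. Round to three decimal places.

0.568

Mean between = 4.37/12 = 0.3642.
Mean within-Asr = 4.02/6 = 0.6700; mean within-TI = 1.84/3 = 0.6133.
Geometric mean = √(0.6700 × 0.6133) = 0.6410.
HTMT = 0.3642 / 0.6410 = 0.568.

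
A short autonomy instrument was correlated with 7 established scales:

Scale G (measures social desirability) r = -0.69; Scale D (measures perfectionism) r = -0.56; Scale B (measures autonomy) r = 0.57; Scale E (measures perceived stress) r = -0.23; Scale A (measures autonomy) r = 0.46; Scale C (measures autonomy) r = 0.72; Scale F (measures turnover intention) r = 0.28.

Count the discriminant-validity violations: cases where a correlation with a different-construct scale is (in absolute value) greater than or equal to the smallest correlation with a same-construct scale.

Convergent (same construct = autonomy): Scale B, Scale A, Scale C.
Smallest convergent = 0.46. Discriminant |r|: 0.69, 0.56, 0.23, 0.28; count ≥ 0.46 → 2.

2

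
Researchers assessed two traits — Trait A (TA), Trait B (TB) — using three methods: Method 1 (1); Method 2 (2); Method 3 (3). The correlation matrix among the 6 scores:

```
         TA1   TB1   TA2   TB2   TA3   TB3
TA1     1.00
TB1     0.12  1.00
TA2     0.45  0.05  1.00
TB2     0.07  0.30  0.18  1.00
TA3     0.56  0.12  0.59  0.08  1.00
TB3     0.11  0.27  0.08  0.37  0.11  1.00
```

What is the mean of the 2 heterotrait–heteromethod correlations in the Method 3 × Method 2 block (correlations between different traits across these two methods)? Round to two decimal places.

HTHM values (method 3 × method 2): 0.08, 0.08; mean = 0.16/2 = 0.08.

0.08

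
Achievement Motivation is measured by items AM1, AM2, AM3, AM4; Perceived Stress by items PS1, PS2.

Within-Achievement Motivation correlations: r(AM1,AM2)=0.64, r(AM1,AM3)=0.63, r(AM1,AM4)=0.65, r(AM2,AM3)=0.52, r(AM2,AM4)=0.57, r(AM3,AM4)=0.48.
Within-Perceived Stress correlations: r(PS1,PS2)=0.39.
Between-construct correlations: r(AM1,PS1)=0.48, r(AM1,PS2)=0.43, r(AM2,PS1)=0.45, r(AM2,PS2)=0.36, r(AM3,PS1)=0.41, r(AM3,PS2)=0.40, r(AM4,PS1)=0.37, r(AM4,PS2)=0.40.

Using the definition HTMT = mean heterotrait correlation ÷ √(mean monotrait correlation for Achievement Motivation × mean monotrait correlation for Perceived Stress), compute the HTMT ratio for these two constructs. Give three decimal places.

0.866

Between-construct mean = 3.30/8 = 0.4125.
Mean within-AM = 3.49/6 = 0.5817; mean within-PS = 0.39/1 = 0.3900.
Geometric mean = √(0.5817 × 0.3900) = 0.4763.
HTMT = 0.4125 / 0.4763 = 0.866.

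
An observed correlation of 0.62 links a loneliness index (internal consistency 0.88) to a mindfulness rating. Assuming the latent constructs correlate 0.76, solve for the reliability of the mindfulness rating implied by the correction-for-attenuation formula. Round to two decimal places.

0.76

r_true = r_obs / √(r_xx · r_yy) ⇒ 0.76 = 0.62 / √(0.88 · r_yy).
√(0.88 · r_yy) = 0.62 / 0.76 = 0.8158; 0.88 · r_yy = 0.6655; r_yy = 0.6655 / 0.88 ≈ 0.76.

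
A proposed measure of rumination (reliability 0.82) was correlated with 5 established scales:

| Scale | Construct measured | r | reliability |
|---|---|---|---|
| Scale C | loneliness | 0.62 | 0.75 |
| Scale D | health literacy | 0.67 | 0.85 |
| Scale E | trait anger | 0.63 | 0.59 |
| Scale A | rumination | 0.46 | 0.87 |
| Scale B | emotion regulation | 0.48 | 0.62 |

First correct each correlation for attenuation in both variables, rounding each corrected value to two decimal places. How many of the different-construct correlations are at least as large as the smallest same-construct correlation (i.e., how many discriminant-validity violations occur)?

4

Disattenuated r (r / √(r_scale · r_new)):
  Scale C (disc): 0.62 / √(0.75·0.82) = 0.79
  Scale D (disc): 0.67 / √(0.85·0.82) = 0.80
  Scale E (disc): 0.63 / √(0.59·0.82) = 0.91
  Scale A (conv): 0.46 / √(0.87·0.82) = 0.54
  Scale B (disc): 0.48 / √(0.62·0.82) = 0.67
Smallest convergent = 0.54. Discriminant values: 0.79, 0.80, 0.91, 0.67; count ≥ 0.54 → 4.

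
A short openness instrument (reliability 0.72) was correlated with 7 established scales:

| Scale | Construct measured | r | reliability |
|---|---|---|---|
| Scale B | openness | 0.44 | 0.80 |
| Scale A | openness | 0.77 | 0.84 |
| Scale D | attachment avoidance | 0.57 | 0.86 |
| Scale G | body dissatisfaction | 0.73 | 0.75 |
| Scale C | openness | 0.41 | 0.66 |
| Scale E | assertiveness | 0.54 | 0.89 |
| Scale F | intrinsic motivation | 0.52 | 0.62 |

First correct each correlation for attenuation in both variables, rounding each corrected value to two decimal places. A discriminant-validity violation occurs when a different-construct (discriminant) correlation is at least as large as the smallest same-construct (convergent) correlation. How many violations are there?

4

Disattenuated r (r / √(r_scale · r_new)):
  Scale B (conv): 0.44 / √(0.80·0.72) = 0.58
  Scale A (conv): 0.77 / √(0.84·0.72) = 0.99
  Scale D (disc): 0.57 / √(0.86·0.72) = 0.72
  Scale G (disc): 0.73 / √(0.75·0.72) = 0.99
  Scale C (conv): 0.41 / √(0.66·0.72) = 0.59
  Scale E (disc): 0.54 / √(0.89·0.72) = 0.67
  Scale F (disc): 0.52 / √(0.62·0.72) = 0.78
Smallest convergent = 0.58. Discriminant values: 0.72, 0.99, 0.67, 0.78; count ≥ 0.58 → 4.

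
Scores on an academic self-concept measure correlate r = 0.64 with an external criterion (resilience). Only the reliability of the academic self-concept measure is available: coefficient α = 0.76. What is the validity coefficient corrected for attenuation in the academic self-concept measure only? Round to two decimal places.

Single correction: r_c = r_obs / √r_xx = 0.64 / √0.76 = 0.64 / 0.8718 ≈ 0.73.

0.73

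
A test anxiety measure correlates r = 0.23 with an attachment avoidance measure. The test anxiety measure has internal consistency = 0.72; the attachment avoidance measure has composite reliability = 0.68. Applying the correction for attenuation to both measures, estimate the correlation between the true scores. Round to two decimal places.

0.33

r_true = r_obs / √(r_xx · r_yy) = 0.23 / √(0.72 × 0.68) = 0.23 / √0.4896 = 0.23 / 0.6997 ≈ 0.33.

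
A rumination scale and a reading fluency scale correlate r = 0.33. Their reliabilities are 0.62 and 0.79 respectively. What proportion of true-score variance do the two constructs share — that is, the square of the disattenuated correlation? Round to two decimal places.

0.22

Disattenuated r = 0.33 / √(0.62 × 0.79) = 0.33 / 0.6999 = 0.4715.
Shared true-score variance = 0.4715² = 0.2223 ≈ 0.22.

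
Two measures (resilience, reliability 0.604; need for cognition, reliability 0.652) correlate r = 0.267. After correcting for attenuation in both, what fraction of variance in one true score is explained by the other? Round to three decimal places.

0.181

Disattenuated r = 0.267 / √(0.604 × 0.652) = 0.267 / 0.6275 = 0.4255.
Shared true-score variance = 0.4255² = 0.1811 ≈ 0.181.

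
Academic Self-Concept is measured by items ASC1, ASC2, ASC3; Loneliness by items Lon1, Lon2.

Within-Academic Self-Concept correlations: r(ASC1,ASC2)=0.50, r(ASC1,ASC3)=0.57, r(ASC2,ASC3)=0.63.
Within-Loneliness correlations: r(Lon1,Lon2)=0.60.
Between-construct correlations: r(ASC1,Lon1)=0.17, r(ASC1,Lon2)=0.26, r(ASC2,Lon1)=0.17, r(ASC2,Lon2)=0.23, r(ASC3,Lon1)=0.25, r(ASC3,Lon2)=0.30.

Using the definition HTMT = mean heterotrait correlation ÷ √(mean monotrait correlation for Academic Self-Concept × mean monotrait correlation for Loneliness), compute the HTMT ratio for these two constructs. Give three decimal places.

0.394

Mean heterotrait r = 1.38/6 = 0.2300.
Mean within-ASC = 1.70/3 = 0.5667; mean within-Lon = 0.60/1 = 0.6000.
Geometric mean = √(0.5667 × 0.6000) = 0.5831.
HTMT = 0.2300 / 0.5831 = 0.394.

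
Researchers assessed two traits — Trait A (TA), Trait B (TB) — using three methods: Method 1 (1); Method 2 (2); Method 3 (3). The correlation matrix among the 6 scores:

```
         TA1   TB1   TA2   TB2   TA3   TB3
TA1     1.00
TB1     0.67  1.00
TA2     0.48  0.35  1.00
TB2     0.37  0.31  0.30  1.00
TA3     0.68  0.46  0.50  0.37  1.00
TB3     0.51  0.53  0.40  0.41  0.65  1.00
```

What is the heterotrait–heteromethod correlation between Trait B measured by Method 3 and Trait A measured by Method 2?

0.40

Different traits and methods: r(TB3, TA2) = 0.40.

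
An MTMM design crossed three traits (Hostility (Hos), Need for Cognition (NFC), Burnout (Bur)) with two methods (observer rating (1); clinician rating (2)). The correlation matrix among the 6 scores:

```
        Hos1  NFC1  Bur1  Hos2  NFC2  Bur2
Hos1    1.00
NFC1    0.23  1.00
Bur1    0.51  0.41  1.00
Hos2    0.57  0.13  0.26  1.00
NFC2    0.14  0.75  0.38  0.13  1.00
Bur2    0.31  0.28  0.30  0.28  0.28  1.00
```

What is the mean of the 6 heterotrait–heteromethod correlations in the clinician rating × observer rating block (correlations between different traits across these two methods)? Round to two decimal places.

HTHM values (method 2 × method 1): 0.13, 0.26, 0.14, 0.38, 0.31, 0.28; mean = 1.50/6 = 0.25.

0.25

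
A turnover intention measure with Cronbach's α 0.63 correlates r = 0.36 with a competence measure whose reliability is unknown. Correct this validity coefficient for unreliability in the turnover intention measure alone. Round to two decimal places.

0.45

Single correction: r_c = r_obs / √r_xx = 0.36 / √0.63 = 0.36 / 0.7937 ≈ 0.45.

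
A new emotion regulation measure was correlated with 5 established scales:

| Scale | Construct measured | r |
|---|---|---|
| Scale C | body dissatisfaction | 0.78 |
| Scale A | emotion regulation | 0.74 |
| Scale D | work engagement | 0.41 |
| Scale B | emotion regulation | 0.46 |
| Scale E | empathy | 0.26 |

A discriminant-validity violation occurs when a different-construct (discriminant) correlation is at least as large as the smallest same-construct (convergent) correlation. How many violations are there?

1

Convergent (same construct = emotion regulation): Scale A, Scale B.
Smallest convergent = 0.46. Discriminant values: 0.78, 0.41, 0.26; count ≥ 0.46 → 1.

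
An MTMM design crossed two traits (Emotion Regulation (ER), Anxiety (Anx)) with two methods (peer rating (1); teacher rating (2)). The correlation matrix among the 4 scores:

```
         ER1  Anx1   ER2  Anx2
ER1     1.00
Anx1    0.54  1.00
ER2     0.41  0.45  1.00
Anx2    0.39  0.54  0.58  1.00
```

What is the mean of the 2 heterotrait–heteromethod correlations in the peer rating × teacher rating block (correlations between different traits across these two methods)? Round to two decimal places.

0.42

HTHM values (method 1 × method 2): 0.39, 0.45; mean = 0.84/2 = 0.42.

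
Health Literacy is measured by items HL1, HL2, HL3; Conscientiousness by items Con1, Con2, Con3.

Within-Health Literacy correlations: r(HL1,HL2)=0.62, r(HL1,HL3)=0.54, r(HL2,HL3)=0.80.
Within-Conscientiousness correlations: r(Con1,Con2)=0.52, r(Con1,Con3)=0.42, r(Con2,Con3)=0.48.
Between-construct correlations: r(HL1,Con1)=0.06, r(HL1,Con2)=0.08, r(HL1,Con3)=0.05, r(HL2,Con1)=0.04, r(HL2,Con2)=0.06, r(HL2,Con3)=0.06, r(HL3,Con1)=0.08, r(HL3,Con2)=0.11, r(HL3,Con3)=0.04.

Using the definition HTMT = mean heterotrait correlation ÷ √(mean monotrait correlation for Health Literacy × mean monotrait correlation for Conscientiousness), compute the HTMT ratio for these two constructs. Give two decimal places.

Mean between = 0.58/9 = 0.0644.
Mean within-HL = 1.96/3 = 0.6533; mean within-Con = 1.42/3 = 0.4733.
Geometric mean = √(0.6533 × 0.4733) = 0.5561.
HTMT = 0.0644 / 0.5561 = 0.12.

0.12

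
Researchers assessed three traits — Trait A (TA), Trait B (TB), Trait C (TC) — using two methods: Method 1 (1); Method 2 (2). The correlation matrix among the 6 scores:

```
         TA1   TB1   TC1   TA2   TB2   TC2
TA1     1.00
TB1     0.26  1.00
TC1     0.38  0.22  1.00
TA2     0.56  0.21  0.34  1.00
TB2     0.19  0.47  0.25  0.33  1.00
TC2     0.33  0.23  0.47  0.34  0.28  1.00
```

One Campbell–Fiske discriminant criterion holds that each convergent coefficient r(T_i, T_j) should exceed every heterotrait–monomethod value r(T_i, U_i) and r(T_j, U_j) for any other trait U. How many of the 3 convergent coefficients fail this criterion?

Checking each validity diagonal entry against its comparison values:
TA (methods 1·2): 0.56 vs {0.26, 0.33, 0.38, 0.34} → pass.
TB (methods 1·2): 0.47 vs {0.26, 0.33, 0.22, 0.28} → pass.
TC (methods 1·2): 0.47 vs {0.38, 0.34, 0.22, 0.28} → pass.
0 of 3 fail.

0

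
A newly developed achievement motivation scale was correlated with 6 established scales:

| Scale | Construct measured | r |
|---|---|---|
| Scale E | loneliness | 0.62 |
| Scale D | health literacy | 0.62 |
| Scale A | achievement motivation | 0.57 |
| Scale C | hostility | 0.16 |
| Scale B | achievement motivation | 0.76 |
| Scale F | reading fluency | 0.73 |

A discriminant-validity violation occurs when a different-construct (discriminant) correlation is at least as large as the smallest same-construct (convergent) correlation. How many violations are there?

Convergent (same construct = achievement motivation): Scale A, Scale B.
Smallest convergent = 0.57. Discriminant values: 0.62, 0.62, 0.16, 0.73; count ≥ 0.57 → 3.

3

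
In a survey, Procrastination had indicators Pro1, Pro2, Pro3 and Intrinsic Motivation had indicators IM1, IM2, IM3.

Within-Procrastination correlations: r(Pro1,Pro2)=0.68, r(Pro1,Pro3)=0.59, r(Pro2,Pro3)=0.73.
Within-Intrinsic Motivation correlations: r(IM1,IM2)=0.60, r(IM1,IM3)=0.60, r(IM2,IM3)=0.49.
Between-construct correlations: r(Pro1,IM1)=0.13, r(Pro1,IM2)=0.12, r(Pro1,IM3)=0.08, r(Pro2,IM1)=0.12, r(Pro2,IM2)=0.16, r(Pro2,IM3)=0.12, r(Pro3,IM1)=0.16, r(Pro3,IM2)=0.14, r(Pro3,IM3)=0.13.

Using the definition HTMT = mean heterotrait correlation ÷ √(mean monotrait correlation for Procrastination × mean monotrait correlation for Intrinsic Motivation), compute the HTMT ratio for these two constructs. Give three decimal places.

Mean heterotrait r = 1.16/9 = 0.1289.
Mean within-Pro = 2.00/3 = 0.6667; mean within-IM = 1.69/3 = 0.5633.
Geometric mean = √(0.6667 × 0.5633) = 0.6128.
HTMT = 0.1289 / 0.6128 = 0.210.

0.210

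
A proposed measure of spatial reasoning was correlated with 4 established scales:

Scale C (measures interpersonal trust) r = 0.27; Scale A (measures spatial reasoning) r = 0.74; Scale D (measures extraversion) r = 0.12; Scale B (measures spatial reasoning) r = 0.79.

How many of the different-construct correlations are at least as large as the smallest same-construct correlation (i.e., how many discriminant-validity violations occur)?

0

Convergent (same construct = spatial reasoning): Scale A, Scale B.
Smallest convergent = 0.74. Discriminant values: 0.27, 0.12; count ≥ 0.74 → 0.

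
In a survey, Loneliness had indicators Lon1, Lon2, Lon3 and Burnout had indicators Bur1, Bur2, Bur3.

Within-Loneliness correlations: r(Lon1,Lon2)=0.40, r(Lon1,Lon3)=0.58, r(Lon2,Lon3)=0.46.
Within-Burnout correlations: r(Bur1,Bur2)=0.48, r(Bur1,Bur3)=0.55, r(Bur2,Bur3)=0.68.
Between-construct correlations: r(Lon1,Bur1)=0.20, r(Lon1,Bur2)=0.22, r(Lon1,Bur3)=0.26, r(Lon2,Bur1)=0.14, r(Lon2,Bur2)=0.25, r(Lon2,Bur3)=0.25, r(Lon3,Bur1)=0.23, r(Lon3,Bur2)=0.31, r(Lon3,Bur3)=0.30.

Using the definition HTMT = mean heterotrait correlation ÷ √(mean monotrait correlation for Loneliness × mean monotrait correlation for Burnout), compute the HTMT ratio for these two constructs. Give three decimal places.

0.459

Mean between = 2.16/9 = 0.2400.
Mean within-Lon = 1.44/3 = 0.4800; mean within-Bur = 1.71/3 = 0.5700.
Geometric mean = √(0.4800 × 0.5700) = 0.5231.
HTMT = 0.2400 / 0.5231 = 0.459.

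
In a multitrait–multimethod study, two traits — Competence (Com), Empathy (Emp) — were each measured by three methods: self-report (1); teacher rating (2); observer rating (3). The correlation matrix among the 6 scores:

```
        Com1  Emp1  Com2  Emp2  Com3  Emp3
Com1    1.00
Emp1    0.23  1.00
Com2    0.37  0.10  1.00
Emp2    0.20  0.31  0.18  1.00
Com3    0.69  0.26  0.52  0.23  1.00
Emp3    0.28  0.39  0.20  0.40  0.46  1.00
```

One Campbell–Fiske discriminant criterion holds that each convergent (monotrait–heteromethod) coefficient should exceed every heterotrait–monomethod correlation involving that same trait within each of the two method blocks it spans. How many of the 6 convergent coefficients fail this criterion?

2

Each convergent coefficient versus the relevant comparison correlations:
Com (methods 1·2): 0.37 vs {0.23, 0.18} → pass.
Com (methods 1·3): 0.69 vs {0.23, 0.46} → pass.
Com (methods 2·3): 0.52 vs {0.18, 0.46} → pass.
Emp (methods 1·2): 0.31 vs {0.23, 0.18} → pass.
Emp (methods 1·3): 0.39 vs {0.23, 0.46} → fail.
Emp (methods 2·3): 0.40 vs {0.18, 0.46} → fail.
2 of 6 fail.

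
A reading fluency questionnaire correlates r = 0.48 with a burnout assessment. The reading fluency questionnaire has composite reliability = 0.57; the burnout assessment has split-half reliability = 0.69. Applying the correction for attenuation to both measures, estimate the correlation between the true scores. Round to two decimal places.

0.77

r_true = r_obs / √(r_xx · r_yy) = 0.48 / √(0.57 × 0.69) = 0.48 / √0.3933 = 0.48 / 0.6271 ≈ 0.77.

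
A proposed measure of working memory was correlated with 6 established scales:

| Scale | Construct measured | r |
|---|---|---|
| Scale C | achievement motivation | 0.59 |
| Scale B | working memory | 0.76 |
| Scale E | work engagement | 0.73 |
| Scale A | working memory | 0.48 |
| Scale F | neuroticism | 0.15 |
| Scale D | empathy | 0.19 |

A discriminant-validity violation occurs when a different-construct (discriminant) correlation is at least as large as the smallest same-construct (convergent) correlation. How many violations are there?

2

Convergent (same construct = working memory): Scale B, Scale A.
Smallest convergent = 0.48. Discriminant values: 0.59, 0.73, 0.15, 0.19; count ≥ 0.48 → 2.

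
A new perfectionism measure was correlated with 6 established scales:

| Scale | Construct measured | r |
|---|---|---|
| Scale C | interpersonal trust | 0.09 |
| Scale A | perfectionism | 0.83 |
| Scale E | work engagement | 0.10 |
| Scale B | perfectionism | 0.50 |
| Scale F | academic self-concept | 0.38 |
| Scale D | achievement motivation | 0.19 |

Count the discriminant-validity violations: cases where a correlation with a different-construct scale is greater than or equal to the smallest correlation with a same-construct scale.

0

Convergent (same construct = perfectionism): Scale A, Scale B.
Smallest convergent = 0.50. Discriminant values: 0.09, 0.10, 0.38, 0.19; count ≥ 0.50 → 0.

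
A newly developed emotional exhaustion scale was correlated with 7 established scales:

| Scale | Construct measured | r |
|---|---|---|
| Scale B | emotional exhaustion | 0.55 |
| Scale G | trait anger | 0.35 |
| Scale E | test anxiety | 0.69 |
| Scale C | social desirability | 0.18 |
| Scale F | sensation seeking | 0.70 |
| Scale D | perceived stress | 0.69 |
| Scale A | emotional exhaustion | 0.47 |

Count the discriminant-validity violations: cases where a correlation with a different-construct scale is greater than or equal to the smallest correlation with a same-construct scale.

3

Convergent (same construct = emotional exhaustion): Scale B, Scale A.
Smallest convergent = 0.47. Discriminant values: 0.35, 0.69, 0.18, 0.70, 0.69; count ≥ 0.47 → 3.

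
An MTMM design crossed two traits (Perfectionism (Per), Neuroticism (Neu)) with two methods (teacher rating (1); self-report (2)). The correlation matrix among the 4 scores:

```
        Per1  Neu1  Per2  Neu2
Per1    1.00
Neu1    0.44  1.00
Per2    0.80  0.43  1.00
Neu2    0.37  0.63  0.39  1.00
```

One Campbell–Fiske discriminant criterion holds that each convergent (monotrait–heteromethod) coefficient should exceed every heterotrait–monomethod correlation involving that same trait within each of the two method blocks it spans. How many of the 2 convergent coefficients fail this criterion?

0

Checking each validity diagonal entry against its comparison values:
Per (methods 1·2): 0.80 vs {0.44, 0.39} → pass.
Neu (methods 1·2): 0.63 vs {0.44, 0.39} → pass.
0 of 2 fail.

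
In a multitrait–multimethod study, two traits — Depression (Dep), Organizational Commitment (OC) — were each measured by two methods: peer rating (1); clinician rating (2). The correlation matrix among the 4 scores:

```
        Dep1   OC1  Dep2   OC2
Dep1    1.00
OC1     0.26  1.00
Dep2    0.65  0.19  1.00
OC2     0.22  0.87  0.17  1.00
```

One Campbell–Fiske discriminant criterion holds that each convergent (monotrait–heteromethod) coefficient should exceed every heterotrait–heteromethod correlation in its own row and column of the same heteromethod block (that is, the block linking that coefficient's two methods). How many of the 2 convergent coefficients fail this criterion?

Each convergent coefficient versus the relevant comparison correlations:
Dep (methods 1·2): 0.65 vs {0.22, 0.19} → pass.
OC (methods 1·2): 0.87 vs {0.19, 0.22} → pass.
0 of 2 fail.

0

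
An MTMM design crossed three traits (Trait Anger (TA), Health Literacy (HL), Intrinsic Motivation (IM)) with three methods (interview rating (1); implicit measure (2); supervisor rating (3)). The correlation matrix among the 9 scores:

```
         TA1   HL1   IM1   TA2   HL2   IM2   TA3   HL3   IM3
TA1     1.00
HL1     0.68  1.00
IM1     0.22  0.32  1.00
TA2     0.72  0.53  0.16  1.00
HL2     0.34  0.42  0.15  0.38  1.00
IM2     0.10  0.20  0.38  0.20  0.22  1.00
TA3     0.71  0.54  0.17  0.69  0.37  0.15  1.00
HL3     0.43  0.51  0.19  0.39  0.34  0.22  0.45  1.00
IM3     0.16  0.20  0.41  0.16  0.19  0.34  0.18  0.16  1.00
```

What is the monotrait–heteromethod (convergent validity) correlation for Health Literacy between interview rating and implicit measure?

Same trait (HL), different methods: r(HL1, HL2) = 0.42.

0.42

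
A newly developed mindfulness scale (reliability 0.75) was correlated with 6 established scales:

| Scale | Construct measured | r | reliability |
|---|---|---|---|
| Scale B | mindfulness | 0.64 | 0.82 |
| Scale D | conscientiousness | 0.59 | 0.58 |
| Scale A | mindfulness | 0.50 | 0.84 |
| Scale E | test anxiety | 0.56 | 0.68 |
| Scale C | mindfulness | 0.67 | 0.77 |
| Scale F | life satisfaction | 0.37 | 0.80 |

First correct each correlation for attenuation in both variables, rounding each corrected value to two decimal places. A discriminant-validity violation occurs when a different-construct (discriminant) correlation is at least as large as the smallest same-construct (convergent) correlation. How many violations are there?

Disattenuated r (r / √(r_scale · r_new)):
  Scale B (conv): 0.64 / √(0.82·0.75) = 0.82
  Scale D (disc): 0.59 / √(0.58·0.75) = 0.89
  Scale A (conv): 0.50 / √(0.84·0.75) = 0.63
  Scale E (disc): 0.56 / √(0.68·0.75) = 0.78
  Scale C (conv): 0.67 / √(0.77·0.75) = 0.88
  Scale F (disc): 0.37 / √(0.80·0.75) = 0.48
Smallest convergent = 0.63. Discriminant values: 0.89, 0.78, 0.48; count ≥ 0.63 → 2.

2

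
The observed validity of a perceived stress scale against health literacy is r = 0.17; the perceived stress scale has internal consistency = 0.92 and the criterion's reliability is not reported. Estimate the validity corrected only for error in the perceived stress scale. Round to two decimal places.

Single correction: r_c = r_obs / √r_xx = 0.17 / √0.92 = 0.17 / 0.9592 ≈ 0.18.

0.18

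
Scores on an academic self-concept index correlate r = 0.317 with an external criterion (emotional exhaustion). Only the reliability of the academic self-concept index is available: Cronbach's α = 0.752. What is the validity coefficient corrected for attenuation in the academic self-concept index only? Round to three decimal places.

Single correction: r_c = r_obs / √r_xx = 0.317 / √0.752 = 0.317 / 0.8672 ≈ 0.366.

0.366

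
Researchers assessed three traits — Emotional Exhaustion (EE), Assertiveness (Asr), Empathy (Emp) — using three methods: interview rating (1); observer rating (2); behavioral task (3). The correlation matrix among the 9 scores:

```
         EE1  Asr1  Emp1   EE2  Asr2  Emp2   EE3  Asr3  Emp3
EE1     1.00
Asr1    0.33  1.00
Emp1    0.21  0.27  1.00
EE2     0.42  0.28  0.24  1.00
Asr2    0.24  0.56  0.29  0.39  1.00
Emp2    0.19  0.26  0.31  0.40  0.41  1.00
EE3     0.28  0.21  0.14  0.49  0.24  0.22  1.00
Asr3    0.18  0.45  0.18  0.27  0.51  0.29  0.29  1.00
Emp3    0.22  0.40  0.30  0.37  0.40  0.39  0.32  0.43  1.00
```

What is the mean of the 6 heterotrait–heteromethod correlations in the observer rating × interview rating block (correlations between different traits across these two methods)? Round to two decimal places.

0.25

HTHM values (method 2 × method 1): 0.28, 0.24, 0.24, 0.29, 0.19, 0.26; mean = 1.50/6 = 0.25.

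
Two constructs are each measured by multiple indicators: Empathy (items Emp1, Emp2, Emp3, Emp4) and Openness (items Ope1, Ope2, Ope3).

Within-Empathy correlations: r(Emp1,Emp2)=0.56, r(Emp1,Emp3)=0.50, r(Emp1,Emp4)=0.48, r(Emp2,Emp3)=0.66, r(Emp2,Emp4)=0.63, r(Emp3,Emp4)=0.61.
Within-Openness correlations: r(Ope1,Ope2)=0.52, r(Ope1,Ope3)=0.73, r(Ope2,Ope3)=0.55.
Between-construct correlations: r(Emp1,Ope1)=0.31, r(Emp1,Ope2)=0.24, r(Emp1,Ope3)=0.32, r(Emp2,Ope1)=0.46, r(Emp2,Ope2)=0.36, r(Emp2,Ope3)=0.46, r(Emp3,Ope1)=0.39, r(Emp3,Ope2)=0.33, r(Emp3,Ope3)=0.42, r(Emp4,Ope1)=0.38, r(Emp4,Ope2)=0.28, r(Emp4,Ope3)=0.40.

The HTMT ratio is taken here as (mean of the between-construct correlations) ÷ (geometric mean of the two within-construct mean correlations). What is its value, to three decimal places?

Mean between = 4.35/12 = 0.3625.
Mean within-Emp = 3.44/6 = 0.5733; mean within-Ope = 1.80/3 = 0.6000.
Geometric mean = √(0.5733 × 0.6000) = 0.5865.
HTMT = 0.3625 / 0.5865 = 0.618.

0.618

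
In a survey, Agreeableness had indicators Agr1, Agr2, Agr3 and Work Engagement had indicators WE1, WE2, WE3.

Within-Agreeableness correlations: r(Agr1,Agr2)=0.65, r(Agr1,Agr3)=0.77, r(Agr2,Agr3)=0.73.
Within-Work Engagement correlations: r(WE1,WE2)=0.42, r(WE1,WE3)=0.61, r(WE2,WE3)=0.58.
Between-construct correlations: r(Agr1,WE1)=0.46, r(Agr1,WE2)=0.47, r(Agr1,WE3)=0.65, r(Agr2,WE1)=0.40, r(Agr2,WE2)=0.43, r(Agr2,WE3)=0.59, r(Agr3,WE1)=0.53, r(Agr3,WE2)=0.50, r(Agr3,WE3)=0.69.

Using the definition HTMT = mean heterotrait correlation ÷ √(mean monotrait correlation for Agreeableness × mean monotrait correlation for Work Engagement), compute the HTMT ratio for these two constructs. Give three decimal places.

0.846

Between-construct mean = 4.72/9 = 0.5244.
Mean within-Agr = 2.15/3 = 0.7167; mean within-WE = 1.61/3 = 0.5367.
Geometric mean = √(0.7167 × 0.5367) = 0.6202.
HTMT = 0.5244 / 0.6202 = 0.846.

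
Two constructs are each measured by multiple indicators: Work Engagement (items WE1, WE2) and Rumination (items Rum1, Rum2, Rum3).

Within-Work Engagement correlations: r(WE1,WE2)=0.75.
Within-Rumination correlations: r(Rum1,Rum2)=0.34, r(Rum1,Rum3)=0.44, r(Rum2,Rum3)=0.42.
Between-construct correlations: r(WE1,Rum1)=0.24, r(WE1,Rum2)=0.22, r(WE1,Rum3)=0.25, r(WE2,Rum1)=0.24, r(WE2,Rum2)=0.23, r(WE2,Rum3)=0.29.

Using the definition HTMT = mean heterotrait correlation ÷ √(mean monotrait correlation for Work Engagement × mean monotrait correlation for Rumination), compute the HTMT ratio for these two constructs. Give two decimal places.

0.45

Between-construct mean = 1.47/6 = 0.2450.
Mean within-WE = 0.75/1 = 0.7500; mean within-Rum = 1.20/3 = 0.4000.
Geometric mean = √(0.7500 × 0.4000) = 0.5477.
HTMT = 0.2450 / 0.5477 = 0.45.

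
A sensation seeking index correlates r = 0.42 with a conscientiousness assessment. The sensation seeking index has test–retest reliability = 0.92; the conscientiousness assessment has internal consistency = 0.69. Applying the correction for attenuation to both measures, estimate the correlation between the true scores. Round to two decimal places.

0.53

r_true = r_obs / √(r_xx · r_yy) = 0.42 / √(0.92 × 0.69) = 0.42 / √0.6348 = 0.42 / 0.7967 ≈ 0.53.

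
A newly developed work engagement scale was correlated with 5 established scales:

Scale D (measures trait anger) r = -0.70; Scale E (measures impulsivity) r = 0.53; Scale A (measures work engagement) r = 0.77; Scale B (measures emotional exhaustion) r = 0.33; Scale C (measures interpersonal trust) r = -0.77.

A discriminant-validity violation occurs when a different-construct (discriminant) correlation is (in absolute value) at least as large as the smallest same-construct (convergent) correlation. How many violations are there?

Convergent (same construct = work engagement): Scale A.
Smallest convergent = 0.77. Discriminant |r|: 0.70, 0.53, 0.33, 0.77; count ≥ 0.77 → 1.

1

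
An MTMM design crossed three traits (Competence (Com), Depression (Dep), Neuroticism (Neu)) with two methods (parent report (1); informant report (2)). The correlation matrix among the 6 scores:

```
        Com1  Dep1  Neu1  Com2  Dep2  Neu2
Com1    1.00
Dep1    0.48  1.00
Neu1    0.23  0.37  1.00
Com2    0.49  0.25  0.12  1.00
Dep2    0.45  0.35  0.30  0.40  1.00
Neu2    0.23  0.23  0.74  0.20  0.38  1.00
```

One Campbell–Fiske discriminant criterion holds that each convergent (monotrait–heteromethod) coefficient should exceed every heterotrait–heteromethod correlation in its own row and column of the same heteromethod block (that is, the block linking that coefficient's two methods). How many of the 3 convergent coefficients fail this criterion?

1

Convergent coefficients and their comparison sets:
Com (methods 1·2): 0.49 vs {0.45, 0.25, 0.23, 0.12} → pass.
Dep (methods 1·2): 0.35 vs {0.25, 0.45, 0.23, 0.30} → fail.
Neu (methods 1·2): 0.74 vs {0.12, 0.23, 0.30, 0.23} → pass.
1 of 3 fail.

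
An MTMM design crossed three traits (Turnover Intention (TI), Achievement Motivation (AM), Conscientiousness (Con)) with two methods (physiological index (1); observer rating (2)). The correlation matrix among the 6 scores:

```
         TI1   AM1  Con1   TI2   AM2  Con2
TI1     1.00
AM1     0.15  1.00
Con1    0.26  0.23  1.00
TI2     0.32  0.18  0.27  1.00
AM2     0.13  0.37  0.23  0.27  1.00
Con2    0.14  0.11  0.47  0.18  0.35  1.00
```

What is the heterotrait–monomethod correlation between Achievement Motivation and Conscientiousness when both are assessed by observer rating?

Different traits, same method: r(AM2, Con2) = 0.35.

0.35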